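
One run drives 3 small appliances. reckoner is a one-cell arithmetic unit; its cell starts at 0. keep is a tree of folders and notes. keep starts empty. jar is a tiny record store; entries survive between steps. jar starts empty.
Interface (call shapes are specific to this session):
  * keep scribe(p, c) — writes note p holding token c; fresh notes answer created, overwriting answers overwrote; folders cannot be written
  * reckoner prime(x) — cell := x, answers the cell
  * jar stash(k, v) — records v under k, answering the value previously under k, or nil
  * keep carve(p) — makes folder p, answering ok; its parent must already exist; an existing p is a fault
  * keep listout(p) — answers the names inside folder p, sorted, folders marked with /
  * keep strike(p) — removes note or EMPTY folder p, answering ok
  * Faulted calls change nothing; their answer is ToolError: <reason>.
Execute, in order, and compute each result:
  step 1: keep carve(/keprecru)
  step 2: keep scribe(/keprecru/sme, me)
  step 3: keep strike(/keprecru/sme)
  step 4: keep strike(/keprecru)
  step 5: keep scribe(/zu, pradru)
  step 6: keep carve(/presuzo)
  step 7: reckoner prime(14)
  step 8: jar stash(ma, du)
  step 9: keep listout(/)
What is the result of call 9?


Do: keep carve[p=/keprecru]
See: ok
Do: keep scribe[p=/keprecru/sme; c=me]
See: created
Do: keep strike[p=/keprecru/sme]
See: ok
Do: keep strike[p=/keprecru]
See: ok
Do: keep scribe[p=/zu; c=pradru]
See: created
Do: keep carve[p=/presuzo]
See: ok
Do: reckoner prime[x=14]
See: 14
Do: jar stash[k=ma; v=du]
See: nil
Do: keep listout[p=/]
See: [presuzo/, zu]

Answer: [presuzo/, zu]


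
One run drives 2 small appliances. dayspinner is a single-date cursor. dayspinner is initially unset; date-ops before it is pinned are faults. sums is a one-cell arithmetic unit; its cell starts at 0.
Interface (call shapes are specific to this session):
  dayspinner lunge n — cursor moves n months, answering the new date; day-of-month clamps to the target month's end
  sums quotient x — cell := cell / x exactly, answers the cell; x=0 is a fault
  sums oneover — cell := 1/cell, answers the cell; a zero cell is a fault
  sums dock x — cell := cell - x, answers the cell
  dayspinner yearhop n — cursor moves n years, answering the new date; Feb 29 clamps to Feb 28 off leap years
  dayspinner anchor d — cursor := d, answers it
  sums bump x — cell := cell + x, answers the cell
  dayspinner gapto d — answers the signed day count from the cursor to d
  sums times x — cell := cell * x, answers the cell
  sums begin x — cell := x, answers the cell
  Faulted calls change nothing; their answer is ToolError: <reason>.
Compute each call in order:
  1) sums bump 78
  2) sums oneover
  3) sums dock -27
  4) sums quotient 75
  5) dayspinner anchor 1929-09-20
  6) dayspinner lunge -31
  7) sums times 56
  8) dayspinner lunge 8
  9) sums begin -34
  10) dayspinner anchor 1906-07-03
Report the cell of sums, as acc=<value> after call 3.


Answer: acc=2107/78

Derivation:
> sums bump 78
[out] 78
> sums oneover
[out] 1/78
> sums dock -27
[out] 2107/78
> sums quotient 75
[out] 2107/5850
> dayspinner anchor 1929-09-20
[out] 1929-09-20
> dayspinner lunge -31
[out] 1927-02-20
> sums times 56
[out] 58996/2925
> dayspinner lunge 8
[out] 1927-10-20
> sums begin -34
[out] -34
> dayspinner anchor 1906-07-03
[out] 1906-07-03


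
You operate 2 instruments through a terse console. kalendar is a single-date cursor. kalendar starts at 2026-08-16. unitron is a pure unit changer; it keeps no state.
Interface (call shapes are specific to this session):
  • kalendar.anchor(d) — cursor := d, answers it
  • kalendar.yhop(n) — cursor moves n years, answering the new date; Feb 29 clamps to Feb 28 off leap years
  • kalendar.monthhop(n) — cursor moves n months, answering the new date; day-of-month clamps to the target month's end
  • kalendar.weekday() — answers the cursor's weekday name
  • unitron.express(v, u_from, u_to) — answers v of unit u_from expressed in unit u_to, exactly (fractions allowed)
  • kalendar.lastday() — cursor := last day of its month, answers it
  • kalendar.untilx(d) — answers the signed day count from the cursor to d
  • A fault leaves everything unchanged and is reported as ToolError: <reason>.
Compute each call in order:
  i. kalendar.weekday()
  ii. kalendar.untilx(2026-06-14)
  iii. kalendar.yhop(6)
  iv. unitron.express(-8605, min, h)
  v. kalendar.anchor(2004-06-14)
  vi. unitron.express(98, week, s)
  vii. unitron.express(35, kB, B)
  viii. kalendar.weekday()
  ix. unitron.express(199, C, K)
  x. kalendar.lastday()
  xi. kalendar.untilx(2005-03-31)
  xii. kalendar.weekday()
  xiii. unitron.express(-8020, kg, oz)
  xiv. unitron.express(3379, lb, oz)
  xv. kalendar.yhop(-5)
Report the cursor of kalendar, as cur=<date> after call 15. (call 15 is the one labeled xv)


Answer: cur=1999-06-30

Derivation:
! 1. kalendar.weekday() == Sunday
! 2. kalendar.untilx(d='2026-06-14') == -63
! 3. kalendar.yhop(n='6') == 2032-08-16
! 4. unitron.express(v='-8605', u_from='min', u_to='h') == -1721/12
! 5. kalendar.anchor(d='2004-06-14') == 2004-06-14
! 6. unitron.express(v='98', u_from='week', u_to='s') == 59270400
! 7. unitron.express(v='35', u_from='kB', u_to='B') == 35000
! 8. kalendar.weekday() == Monday
! 9. unitron.express(v='199', u_from='C', u_to='K') == 9443/20
! 10. kalendar.lastday() == 2004-06-30
! 11. kalendar.untilx(d='2005-03-31') == 274
! 12. kalendar.weekday() == Wednesday
! 13. unitron.express(v='-8020', u_from='kg', u_to='oz') == -12832000000000/45359237
! 14. unitron.express(v='3379', u_from='lb', u_to='oz') == 54064
! 15. kalendar.yhop(n='-5') == 1999-06-30


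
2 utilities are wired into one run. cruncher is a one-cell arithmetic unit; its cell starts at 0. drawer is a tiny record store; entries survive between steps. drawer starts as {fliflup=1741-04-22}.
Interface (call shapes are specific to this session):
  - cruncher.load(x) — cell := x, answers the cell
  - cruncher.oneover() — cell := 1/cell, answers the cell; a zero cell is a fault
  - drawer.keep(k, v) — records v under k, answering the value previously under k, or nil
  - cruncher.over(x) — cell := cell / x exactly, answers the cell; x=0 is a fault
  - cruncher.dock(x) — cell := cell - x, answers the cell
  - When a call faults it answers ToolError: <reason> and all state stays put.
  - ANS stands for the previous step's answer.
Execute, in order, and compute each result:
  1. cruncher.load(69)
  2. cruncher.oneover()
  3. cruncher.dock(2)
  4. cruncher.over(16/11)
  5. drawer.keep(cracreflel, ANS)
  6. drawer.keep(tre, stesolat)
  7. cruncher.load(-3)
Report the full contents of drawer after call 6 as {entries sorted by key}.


Answer: {cracreflel=-1507/1104, fliflup=1741-04-22, tre=stesolat}

Derivation:
I invoke load on 69, → 69.
Invoking oneover(), → 1/69.
Next I call dock on 2, — result: -137/69.
I invoke over on 16/11, yielding -1507/1104.
I try keep on cracreflel, ANS, and observe nil.
Next I call keep on tre, stesolat, — result: nil.
Next I call load on -3: -3.


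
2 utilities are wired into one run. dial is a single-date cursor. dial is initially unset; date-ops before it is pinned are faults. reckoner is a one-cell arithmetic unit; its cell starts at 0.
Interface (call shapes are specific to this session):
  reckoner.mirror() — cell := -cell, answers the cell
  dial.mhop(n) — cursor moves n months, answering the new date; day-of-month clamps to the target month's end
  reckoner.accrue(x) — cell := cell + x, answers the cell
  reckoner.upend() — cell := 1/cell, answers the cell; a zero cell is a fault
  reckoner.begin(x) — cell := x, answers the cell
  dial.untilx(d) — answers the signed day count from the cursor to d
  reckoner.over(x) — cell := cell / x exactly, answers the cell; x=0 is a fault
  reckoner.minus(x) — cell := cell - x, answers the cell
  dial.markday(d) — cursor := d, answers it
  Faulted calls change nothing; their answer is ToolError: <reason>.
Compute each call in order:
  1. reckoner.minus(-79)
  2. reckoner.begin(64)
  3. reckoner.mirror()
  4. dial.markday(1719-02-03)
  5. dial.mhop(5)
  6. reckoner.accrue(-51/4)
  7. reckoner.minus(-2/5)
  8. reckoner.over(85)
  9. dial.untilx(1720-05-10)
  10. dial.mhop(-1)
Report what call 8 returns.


Answer: -1527/1700

Derivation:
>> minus(-79)
<< 79
>> begin(64)
<< 64
>> mirror()
<< -64
>> markday(1719-02-03)
<< 1719-02-03
>> mhop(5)
<< 1719-07-03
>> accrue(-51/4)
<< -307/4
>> minus(-2/5)
<< -1527/20
>> over(85)
<< -1527/1700
>> untilx(1720-05-10)
<< 312
>> mhop(-1)
<< 1719-06-03


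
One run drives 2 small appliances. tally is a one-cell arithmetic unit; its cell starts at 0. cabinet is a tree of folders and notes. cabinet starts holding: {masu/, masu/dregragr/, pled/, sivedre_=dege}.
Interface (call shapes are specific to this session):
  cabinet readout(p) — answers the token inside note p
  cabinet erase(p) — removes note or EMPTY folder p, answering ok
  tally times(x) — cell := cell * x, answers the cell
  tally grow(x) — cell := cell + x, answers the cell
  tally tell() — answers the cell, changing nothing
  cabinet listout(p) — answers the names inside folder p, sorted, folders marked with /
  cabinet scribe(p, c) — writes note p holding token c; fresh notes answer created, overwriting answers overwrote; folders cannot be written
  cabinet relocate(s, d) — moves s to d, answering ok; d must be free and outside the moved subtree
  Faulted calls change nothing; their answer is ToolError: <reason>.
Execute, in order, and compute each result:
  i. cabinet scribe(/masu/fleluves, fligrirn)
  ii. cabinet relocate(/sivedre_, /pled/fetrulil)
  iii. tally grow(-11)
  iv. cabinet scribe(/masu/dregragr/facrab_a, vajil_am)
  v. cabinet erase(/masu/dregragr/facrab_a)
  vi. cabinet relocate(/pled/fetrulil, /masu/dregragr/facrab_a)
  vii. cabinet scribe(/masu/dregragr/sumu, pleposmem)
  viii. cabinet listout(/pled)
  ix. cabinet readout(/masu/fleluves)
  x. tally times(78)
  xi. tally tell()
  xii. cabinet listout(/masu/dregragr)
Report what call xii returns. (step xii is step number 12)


Answer: [facrab_a, sumu]

Derivation:
;; 1. cabinet scribe(p→/masu/fleluves, c→fligrirn) : created
;; 2. cabinet relocate(s→/sivedre_, d→/pled/fetrulil) : ok
;; 3. tally grow(x→-11) : -11
;; 4. cabinet scribe(p→/masu/dregragr/facrab_a, c→vajil_am) : created
;; 5. cabinet erase(p→/masu/dregragr/facrab_a) : ok
;; 6. cabinet relocate(s→/pled/fetrulil, d→/masu/dregragr/facrab_a) : ok
;; 7. cabinet scribe(p→/masu/dregragr/sumu, c→pleposmem) : created
;; 8. cabinet listout(p→/pled) : []
;; 9. cabinet readout(p→/masu/fleluves) : fligrirn
;; 10. tally times(x→78) : -858
;; 11. tally tell() : -858
;; 12. cabinet listout(p→/masu/dregragr) : [facrab_a, sumu]


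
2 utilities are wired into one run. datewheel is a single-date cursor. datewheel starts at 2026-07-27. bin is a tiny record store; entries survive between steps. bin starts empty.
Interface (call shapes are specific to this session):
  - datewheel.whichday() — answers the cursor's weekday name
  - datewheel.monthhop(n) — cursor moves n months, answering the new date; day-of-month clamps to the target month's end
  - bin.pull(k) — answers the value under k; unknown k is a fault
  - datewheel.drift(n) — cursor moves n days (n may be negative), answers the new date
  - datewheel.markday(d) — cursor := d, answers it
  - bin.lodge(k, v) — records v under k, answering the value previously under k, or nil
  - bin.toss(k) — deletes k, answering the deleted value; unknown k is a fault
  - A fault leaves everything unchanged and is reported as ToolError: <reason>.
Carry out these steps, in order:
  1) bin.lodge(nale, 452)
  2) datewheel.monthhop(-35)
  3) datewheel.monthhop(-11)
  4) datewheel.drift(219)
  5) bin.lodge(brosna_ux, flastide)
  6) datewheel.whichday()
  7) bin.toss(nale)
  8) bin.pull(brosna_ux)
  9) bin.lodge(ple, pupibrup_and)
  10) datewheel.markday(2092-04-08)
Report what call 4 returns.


I use bin.lodge(k=nale, v=452), and observe nil.
I try datewheel.monthhop(n=-35), → 2023-08-27.
Using datewheel.monthhop(n=-11), → 2022-09-27.
Now I run datewheel.drift(n=219), → 2023-05-04.
Then bin.lodge(k=brosna_ux, v=flastide), → nil.
I try datewheel.whichday, → Thursday.
Using bin.toss(k=nale), yielding 452.
I use bin.pull(k=brosna_ux), giving flastide.
Then bin.lodge(k=ple, v=pupibrup_and), and observe nil.
I try datewheel.markday(d=2092-04-08), which returns 2092-04-08.

Answer: 2023-05-04


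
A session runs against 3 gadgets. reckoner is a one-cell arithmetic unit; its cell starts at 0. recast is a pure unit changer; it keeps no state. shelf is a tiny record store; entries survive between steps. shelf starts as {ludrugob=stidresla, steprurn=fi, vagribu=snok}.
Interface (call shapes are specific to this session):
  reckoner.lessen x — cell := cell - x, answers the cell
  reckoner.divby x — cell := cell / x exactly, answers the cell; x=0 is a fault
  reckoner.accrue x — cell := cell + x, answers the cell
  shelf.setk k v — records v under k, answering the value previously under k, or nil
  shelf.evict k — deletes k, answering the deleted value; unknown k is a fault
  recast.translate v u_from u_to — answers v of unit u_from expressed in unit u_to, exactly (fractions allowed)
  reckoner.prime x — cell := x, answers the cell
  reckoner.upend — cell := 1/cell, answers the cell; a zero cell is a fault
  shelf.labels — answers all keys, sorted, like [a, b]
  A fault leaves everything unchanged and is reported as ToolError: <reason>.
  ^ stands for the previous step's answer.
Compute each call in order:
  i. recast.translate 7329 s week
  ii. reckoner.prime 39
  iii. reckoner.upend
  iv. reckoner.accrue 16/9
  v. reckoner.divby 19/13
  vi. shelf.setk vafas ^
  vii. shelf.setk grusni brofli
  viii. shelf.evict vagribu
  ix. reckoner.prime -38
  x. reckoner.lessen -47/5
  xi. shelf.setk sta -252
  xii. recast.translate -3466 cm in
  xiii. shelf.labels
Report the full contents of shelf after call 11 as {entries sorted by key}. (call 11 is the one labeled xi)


Answer: {grusni=brofli, ludrugob=stidresla, sta=-252, steprurn=fi, vafas=211/171}

Derivation:
Invoking translate with 7329, s, week, and see 349/28800.
Using prime with 39, and get 39.
I try upend(), yielding 1/39.
Next I call accrue with 16/9, and see 211/117.
I try divby with 19/13, which returns 211/171.
I try setk with vafas, ^: nil.
I call setk with grusni, brofli, yielding nil.
I use evict with vagribu, and get snok.
Invoking prime with -38, — result: -38.
Invoking lessen with -47/5, yielding -143/5.
I invoke setk with sta, -252, which returns nil.
Using translate with -3466, cm, in, and see -173300/127.
I try labels(), → [grusni, ludrugob, sta, steprurn, vafas].


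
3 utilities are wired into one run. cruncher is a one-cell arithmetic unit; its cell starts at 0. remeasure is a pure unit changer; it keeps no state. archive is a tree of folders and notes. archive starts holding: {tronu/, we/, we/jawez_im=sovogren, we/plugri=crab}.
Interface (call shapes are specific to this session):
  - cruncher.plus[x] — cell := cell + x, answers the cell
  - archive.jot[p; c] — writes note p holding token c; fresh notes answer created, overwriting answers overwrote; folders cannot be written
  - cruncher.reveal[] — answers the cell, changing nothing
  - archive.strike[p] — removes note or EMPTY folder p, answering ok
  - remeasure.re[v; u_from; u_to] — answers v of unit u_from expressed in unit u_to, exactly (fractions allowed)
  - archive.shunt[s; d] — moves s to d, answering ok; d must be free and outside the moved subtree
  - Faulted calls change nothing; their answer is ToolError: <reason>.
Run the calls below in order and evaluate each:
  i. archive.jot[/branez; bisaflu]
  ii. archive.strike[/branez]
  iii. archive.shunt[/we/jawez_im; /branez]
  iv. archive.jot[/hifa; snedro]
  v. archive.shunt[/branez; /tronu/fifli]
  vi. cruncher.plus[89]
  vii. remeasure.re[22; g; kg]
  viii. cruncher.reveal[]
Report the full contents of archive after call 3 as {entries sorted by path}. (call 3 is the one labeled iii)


Invoking jot passing /branez, bisaflu, and see created.
Then strike passing /branez, → ok.
I run shunt passing /we/jawez_im, /branez, — result: ok.
Calling jot passing /hifa, snedro, — result: created.
I invoke shunt passing /branez, /tronu/fifli, → ok.
I use plus passing 89, — result: 89.
Using re passing 22, g, kg, which returns 11/500.
I invoke reveal(), and observe 89.

Answer: {branez=sovogren, tronu/, we/, we/plugri=crab}


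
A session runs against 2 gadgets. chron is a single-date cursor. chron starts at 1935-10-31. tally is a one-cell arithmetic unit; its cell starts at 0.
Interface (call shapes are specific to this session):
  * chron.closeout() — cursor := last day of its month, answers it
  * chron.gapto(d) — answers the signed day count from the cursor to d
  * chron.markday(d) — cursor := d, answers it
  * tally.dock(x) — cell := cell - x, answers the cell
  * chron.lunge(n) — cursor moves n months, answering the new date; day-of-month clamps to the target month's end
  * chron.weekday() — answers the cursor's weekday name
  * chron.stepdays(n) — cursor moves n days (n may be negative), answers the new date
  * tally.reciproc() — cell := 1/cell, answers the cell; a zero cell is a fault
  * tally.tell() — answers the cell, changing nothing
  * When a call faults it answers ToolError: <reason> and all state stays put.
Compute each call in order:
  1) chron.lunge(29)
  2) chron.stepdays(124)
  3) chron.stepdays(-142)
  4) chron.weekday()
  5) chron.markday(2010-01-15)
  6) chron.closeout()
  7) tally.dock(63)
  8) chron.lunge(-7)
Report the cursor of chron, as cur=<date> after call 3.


Answer: cur=1938-03-13

Derivation:
>>> chron.lunge 29
  1938-03-31
>>> chron.stepdays 124
  1938-08-02
>>> chron.stepdays -142
  1938-03-13
>>> chron.weekday
  Sunday
>>> chron.markday 2010-01-15
  2010-01-15
>>> chron.closeout
  2010-01-31
>>> tally.dock 63
  -63
>>> chron.lunge -7
  2009-06-30


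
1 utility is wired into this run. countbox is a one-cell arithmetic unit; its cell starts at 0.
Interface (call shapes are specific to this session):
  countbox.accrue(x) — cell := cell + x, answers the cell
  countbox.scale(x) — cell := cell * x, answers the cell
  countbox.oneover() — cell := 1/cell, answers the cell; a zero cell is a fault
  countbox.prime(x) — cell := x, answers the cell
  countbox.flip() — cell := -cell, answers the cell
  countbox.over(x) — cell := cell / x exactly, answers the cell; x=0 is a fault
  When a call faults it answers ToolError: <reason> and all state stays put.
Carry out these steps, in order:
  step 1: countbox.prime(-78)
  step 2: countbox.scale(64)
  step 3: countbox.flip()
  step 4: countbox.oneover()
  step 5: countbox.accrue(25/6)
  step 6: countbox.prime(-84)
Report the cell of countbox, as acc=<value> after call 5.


Answer: acc=20801/4992

Derivation:
==> countbox.prime(x='-78')
<== -78
==> countbox.scale(x='64')
<== -4992
==> countbox.flip()
<== 4992
==> countbox.oneover()
<== 1/4992
==> countbox.accrue(x='25/6')
<== 20801/4992
==> countbox.prime(x='-84')
<== -84


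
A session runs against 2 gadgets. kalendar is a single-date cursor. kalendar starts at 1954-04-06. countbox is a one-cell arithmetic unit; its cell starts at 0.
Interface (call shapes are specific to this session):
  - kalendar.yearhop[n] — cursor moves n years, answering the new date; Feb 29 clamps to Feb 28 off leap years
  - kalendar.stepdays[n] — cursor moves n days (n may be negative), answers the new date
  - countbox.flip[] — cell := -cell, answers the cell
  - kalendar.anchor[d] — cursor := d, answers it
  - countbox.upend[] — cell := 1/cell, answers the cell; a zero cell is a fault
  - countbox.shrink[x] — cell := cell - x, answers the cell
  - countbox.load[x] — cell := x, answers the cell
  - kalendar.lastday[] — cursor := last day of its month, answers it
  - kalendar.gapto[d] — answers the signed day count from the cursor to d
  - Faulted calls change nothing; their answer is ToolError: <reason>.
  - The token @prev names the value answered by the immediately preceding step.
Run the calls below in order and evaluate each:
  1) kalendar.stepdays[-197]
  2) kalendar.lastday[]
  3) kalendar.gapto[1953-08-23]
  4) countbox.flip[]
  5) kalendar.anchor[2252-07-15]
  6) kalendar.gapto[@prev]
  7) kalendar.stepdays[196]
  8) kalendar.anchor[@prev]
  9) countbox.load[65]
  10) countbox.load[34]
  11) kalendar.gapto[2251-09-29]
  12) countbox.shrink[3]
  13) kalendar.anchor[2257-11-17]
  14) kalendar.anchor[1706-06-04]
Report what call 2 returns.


Answer: 1953-09-30

Derivation:
>>> kalendar.stepdays -197
  1953-09-21
>>> kalendar.lastday
  1953-09-30
>>> kalendar.gapto 1953-08-23
  -38
>>> countbox.flip
  0
>>> kalendar.anchor 2252-07-15
  2252-07-15
>>> kalendar.gapto @prev
  0
>>> kalendar.stepdays 196
  2253-01-27
>>> kalendar.anchor @prev
  2253-01-27
>>> countbox.load 65
  65
>>> countbox.load 34
  34
>>> kalendar.gapto 2251-09-29
  -486
>>> countbox.shrink 3
  31
>>> kalendar.anchor 2257-11-17
  2257-11-17
>>> kalendar.anchor 1706-06-04
  1706-06-04


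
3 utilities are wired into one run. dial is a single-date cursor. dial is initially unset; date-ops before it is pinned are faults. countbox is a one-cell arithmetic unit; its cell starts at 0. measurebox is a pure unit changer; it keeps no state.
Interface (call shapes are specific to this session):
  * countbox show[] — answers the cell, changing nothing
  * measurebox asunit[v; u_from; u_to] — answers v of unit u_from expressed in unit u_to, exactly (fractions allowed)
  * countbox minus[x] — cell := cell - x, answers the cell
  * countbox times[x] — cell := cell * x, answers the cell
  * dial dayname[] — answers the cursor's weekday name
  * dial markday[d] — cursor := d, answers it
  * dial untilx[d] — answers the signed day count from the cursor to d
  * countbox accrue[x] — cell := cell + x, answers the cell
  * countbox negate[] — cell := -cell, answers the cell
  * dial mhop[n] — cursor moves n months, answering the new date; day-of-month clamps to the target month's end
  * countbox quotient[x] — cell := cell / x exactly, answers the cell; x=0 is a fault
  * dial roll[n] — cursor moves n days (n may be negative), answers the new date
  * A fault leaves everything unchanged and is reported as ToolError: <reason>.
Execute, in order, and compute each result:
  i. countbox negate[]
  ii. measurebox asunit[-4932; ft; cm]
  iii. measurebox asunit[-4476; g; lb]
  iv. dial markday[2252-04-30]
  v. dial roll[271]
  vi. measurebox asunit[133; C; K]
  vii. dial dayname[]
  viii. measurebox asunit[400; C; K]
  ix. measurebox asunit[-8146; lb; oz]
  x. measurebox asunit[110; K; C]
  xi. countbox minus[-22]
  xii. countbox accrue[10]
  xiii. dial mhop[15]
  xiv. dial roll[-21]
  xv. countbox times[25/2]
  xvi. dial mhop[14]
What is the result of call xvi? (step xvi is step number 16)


Answer: 2255-06-05

Derivation:
I call countbox negate(), yielding 0.
I run measurebox asunit on v='-4932', u_from='ft', u_to='cm', which returns -3758184/25.
I try measurebox asunit on v='-4476', u_from='g', u_to='lb', which returns -447600000/45359237.
Then dial markday on d='2252-04-30': 2252-04-30.
I call dial roll on n='271', and see 2253-01-26.
I call measurebox asunit on v='133', u_from='C', u_to='K', giving 8123/20.
I call dial dayname, → Wednesday.
I use measurebox asunit on v='400', u_from='C', u_to='K', → 13463/20.
I try measurebox asunit on v='-8146', u_from='lb', u_to='oz', which returns -130336.
Calling measurebox asunit on v='110', u_from='K', u_to='C', which returns -3263/20.
Next I call countbox minus on x='-22': 22.
Now I run countbox accrue on x='10', and see 32.
I use dial mhop on n='15', yielding 2254-04-26.
Now I run dial roll on n='-21', — result: 2254-04-05.
Calling countbox times on x='25/2', — result: 400.
Using dial mhop on n='14', which returns 2255-06-05.


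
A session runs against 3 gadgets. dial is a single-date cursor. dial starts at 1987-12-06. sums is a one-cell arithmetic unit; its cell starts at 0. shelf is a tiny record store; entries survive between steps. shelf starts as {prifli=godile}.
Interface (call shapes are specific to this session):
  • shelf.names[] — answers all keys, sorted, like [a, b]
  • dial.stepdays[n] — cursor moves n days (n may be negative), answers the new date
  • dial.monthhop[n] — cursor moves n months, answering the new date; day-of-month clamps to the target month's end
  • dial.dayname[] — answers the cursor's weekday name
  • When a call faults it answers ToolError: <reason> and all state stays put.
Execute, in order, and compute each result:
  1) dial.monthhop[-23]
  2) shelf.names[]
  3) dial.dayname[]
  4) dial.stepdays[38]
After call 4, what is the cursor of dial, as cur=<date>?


Answer: cur=1986-02-13

Derivation:
// 1. dial.monthhop(n='-23') : 1986-01-06
// 2. shelf.names() : [prifli]
// 3. dial.dayname() : Monday
// 4. dial.stepdays(n='38') : 1986-02-13


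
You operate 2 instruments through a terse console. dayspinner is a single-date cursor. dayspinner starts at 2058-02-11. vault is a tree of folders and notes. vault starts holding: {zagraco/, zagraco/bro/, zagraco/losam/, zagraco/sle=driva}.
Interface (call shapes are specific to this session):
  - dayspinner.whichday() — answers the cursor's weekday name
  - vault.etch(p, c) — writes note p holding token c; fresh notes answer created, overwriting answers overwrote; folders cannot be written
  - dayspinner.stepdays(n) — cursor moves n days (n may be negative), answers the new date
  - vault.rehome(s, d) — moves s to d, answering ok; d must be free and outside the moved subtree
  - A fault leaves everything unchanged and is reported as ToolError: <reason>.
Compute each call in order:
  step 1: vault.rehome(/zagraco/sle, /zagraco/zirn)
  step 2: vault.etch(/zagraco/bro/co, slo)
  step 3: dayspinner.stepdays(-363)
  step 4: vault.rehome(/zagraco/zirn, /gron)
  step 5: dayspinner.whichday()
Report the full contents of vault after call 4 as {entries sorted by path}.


Answer: {gron=driva, zagraco/, zagraco/bro/, zagraco/bro/co=slo, zagraco/losam/}

Derivation:
Do: vault.rehome[s: /zagraco/sle; d: /zagraco/zirn]
See: ok
Do: vault.etch[p: /zagraco/bro/co; c: slo]
See: created
Do: dayspinner.stepdays[n: -363]
See: 2057-02-13
Do: vault.rehome[s: /zagraco/zirn; d: /gron]
See: ok
Do: dayspinner.whichday[]
See: Tuesday


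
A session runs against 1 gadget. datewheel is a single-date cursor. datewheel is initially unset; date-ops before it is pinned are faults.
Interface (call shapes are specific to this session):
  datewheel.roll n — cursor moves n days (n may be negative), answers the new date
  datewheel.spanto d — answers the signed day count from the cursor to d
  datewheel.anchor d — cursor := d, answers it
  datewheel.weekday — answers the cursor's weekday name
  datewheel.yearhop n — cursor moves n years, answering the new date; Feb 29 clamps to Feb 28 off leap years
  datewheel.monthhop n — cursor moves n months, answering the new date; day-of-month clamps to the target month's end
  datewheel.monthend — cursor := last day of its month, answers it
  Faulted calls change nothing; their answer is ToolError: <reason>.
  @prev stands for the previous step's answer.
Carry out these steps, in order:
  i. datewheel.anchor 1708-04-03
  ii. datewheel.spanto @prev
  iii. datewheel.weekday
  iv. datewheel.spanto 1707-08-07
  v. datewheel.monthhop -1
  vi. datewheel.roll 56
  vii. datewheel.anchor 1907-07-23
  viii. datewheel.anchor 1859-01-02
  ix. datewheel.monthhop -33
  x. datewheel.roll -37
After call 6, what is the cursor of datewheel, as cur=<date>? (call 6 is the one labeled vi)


Answer: cur=1708-04-28

Derivation:
% datewheel.anchor 1708-04-03
= 1708-04-03
% datewheel.spanto @prev
= 0
% datewheel.weekday
= Tuesday
% datewheel.spanto 1707-08-07
= -240
% datewheel.monthhop -1
= 1708-03-03
% datewheel.roll 56
= 1708-04-28
% datewheel.anchor 1907-07-23
= 1907-07-23
% datewheel.anchor 1859-01-02
= 1859-01-02
% datewheel.monthhop -33
= 1856-04-02
% datewheel.roll -37
= 1856-02-25


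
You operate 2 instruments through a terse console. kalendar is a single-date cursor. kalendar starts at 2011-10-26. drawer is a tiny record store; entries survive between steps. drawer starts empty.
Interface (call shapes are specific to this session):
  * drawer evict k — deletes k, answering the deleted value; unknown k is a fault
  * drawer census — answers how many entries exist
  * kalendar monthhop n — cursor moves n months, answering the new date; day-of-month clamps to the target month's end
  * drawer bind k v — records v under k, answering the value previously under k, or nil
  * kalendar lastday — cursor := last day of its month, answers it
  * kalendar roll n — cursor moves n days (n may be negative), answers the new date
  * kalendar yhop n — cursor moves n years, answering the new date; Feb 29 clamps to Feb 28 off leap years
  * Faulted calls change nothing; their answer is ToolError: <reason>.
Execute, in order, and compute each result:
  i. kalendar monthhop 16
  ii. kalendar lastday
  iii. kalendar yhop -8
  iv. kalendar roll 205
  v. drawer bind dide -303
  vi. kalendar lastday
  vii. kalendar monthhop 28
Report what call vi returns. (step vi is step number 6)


Next I call kalendar monthhop using n=16, and get 2013-02-26.
Next I call kalendar lastday, → 2013-02-28.
Now I run kalendar yhop using n=-8, giving 2005-02-28.
Calling kalendar roll using n=205, and get 2005-09-21.
I run drawer bind using k=dide, v=-303, — result: nil.
Then kalendar lastday, and get 2005-09-30.
Invoking kalendar monthhop using n=28: 2008-01-30.

Answer: 2005-09-30


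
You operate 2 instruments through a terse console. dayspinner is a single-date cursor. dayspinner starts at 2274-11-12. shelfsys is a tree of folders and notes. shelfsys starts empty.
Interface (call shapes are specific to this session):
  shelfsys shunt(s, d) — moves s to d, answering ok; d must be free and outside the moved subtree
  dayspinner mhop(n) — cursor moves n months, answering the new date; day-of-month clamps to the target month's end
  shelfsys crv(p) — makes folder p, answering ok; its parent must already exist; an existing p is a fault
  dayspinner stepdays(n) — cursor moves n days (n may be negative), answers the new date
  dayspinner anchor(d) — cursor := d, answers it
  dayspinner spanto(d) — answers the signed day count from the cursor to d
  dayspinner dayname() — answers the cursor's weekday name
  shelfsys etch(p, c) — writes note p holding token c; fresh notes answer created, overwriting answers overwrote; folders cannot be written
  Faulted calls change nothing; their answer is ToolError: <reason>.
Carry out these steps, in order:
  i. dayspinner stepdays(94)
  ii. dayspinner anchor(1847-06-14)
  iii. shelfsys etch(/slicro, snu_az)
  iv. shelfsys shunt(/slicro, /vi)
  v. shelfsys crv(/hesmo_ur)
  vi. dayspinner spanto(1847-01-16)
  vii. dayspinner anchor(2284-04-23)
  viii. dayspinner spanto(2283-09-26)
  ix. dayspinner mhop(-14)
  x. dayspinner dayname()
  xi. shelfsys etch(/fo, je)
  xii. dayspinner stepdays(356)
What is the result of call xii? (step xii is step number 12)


# 1. dayspinner stepdays(n→94) : 2275-02-14
# 2. dayspinner anchor(d→1847-06-14) : 1847-06-14
# 3. shelfsys etch(p→/slicro, c→snu_az) : created
# 4. shelfsys shunt(s→/slicro, d→/vi) : ok
# 5. shelfsys crv(p→/hesmo_ur) : ok
# 6. dayspinner spanto(d→1847-01-16) : -149
# 7. dayspinner anchor(d→2284-04-23) : 2284-04-23
# 8. dayspinner spanto(d→2283-09-26) : -210
# 9. dayspinner mhop(n→-14) : 2283-02-23
# 10. dayspinner dayname() : Friday
# 11. shelfsys etch(p→/fo, c→je) : created
# 12. dayspinner stepdays(n→356) : 2284-02-14

Answer: 2284-02-14


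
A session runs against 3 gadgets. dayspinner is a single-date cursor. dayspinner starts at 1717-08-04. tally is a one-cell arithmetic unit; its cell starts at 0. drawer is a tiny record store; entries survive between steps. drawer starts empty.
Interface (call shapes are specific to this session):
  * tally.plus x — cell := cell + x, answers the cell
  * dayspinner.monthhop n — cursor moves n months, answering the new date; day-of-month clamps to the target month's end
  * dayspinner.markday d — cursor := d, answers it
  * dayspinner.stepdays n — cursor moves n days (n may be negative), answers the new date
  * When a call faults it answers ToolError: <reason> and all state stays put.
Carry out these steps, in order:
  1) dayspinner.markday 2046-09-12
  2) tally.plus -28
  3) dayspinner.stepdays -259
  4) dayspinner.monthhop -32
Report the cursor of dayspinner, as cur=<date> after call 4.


Answer: cur=2043-04-27

Derivation:
Do: markday[d=2046-09-12]
See: 2046-09-12
Do: plus[x=-28]
See: -28
Do: stepdays[n=-259]
See: 2045-12-27
Do: monthhop[n=-32]
See: 2043-04-27


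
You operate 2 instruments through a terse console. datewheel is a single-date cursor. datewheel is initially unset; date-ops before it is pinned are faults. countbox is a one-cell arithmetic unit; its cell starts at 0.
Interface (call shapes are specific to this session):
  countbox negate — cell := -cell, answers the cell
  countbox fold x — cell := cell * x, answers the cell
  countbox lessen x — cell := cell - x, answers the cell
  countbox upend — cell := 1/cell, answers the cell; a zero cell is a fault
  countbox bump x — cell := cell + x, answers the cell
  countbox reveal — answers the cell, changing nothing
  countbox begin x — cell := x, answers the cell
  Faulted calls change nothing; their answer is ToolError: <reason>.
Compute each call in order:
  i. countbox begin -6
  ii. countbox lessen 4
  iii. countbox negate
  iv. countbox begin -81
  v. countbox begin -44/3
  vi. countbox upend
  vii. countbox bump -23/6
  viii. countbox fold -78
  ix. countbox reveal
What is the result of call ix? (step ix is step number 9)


> countbox begin x: -6
= -6
> countbox lessen x: 4
= -10
> countbox negate
= 10
> countbox begin x: -81
= -81
> countbox begin x: -44/3
= -44/3
> countbox upend
= -3/44
> countbox bump x: -23/6
= -515/132
> countbox fold x: -78
= 6695/22
> countbox reveal
= 6695/22

Answer: 6695/22


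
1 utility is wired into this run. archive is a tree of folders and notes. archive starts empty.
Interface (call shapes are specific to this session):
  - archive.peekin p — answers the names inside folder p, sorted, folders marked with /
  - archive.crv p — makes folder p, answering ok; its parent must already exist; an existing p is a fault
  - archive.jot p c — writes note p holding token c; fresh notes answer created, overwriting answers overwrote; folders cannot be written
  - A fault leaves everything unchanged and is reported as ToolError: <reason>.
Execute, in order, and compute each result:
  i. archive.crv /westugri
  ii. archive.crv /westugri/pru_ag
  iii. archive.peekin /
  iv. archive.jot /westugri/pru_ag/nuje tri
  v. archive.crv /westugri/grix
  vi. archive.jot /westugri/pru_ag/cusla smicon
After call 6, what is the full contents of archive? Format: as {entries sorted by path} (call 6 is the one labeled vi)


Answer: {westugri/, westugri/grix/, westugri/pru_ag/, westugri/pru_ag/cusla=smicon, westugri/pru_ag/nuje=tri}

Derivation:
==> crv(p→/westugri)
<== ok
==> crv(p→/westugri/pru_ag)
<== ok
==> peekin(p→/)
<== [westugri/]
==> jot(p→/westugri/pru_ag/nuje, c→tri)
<== created
==> crv(p→/westugri/grix)
<== ok
==> jot(p→/westugri/pru_ag/cusla, c→smicon)
<== created


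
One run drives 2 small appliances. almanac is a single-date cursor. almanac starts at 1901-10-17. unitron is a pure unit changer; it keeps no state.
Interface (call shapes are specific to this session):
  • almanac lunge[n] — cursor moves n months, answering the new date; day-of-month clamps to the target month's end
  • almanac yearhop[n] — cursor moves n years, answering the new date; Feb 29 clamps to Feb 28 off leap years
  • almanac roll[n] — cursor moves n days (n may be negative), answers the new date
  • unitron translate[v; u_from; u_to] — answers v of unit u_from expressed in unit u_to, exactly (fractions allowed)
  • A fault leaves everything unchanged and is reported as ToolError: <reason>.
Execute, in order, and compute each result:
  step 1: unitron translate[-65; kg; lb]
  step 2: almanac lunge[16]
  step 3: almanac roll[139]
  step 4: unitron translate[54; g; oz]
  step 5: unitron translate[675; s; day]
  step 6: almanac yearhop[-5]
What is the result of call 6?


Answer: 1898-07-06

Derivation:
Do: unitron translate[-65; kg; lb]
See: -6500000000/45359237
Do: almanac lunge[16]
See: 1903-02-17
Do: almanac roll[139]
See: 1903-07-06
Do: unitron translate[54; g; oz]
See: 86400000/45359237
Do: unitron translate[675; s; day]
See: 1/128
Do: almanac yearhop[-5]
See: 1898-07-06


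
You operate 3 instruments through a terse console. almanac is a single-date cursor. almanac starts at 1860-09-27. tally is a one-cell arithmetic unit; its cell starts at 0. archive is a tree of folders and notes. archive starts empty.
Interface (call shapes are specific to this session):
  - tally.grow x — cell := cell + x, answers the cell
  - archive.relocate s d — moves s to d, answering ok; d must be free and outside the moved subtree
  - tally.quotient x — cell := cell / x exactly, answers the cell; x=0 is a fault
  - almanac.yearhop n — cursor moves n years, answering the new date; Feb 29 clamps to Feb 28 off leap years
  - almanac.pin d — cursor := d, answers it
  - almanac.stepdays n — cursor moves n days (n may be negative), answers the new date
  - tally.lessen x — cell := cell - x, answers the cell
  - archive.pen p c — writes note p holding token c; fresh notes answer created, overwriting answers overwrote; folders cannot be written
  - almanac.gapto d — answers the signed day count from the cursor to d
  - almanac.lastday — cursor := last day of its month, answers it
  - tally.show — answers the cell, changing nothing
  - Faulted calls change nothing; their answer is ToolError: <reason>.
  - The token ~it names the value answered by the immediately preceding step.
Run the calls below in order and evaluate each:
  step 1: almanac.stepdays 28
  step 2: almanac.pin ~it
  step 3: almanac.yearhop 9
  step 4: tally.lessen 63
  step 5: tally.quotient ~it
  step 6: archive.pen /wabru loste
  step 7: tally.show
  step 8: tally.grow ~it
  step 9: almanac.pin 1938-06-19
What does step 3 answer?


>> stepdays(28)
<< 1860-10-25
>> pin(~it)
<< 1860-10-25
>> yearhop(9)
<< 1869-10-25
>> lessen(63)
<< -63
>> quotient(~it)
<< 1
>> pen(/wabru, loste)
<< created
>> show()
<< 1
>> grow(~it)
<< 2
>> pin(1938-06-19)
<< 1938-06-19

Answer: 1869-10-25


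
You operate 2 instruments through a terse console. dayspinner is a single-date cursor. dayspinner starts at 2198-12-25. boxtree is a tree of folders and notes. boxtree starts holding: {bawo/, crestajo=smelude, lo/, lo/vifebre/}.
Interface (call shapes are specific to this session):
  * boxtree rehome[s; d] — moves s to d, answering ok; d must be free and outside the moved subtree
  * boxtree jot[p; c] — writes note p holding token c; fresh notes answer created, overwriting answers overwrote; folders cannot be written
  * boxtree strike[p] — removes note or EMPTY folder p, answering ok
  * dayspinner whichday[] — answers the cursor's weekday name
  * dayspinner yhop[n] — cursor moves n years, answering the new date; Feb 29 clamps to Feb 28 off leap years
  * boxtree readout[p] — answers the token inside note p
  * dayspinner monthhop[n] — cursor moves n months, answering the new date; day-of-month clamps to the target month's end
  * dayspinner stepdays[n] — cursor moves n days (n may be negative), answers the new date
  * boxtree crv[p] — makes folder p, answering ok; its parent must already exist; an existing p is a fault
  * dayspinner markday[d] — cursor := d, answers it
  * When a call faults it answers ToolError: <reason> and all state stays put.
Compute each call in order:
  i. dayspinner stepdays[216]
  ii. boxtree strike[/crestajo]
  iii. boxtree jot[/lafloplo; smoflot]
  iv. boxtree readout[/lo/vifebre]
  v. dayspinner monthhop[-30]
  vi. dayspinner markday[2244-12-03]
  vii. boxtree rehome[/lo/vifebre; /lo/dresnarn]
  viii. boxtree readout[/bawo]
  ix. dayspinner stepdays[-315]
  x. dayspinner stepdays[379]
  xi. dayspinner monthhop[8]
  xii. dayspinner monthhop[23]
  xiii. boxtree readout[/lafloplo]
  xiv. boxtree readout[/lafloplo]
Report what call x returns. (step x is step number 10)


Act: dayspinner stepdays[n='216']
Obs: 2199-07-29
Act: boxtree strike[p='/crestajo']
Obs: ok
Act: boxtree jot[p='/lafloplo'; c='smoflot']
Obs: created
Act: boxtree readout[p='/lo/vifebre']
Obs: ToolError: is a directory
Act: dayspinner monthhop[n='-30']
Obs: 2197-01-29
Act: dayspinner markday[d='2244-12-03']
Obs: 2244-12-03
Act: boxtree rehome[s='/lo/vifebre'; d='/lo/dresnarn']
Obs: ok
Act: boxtree readout[p='/bawo']
Obs: ToolError: is a directory
Act: dayspinner stepdays[n='-315']
Obs: 2244-01-23
Act: dayspinner stepdays[n='379']
Obs: 2245-02-05
Act: dayspinner monthhop[n='8']
Obs: 2245-10-05
Act: dayspinner monthhop[n='23']
Obs: 2247-09-05
Act: boxtree readout[p='/lafloplo']
Obs: smoflot
Act: boxtree readout[p='/lafloplo']
Obs: smoflot

Answer: 2245-02-05
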